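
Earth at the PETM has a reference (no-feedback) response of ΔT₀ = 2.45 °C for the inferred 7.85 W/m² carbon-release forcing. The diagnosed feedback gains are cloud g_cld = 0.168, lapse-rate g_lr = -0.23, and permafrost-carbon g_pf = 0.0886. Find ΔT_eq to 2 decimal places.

2.52 °C

Total gain g = 0.168 − 0.23 + 0.0886 = 0.0266.
Amplification A = 1/(1 − 0.0266) = 1.027.
ΔT = 2.45 × 1.027 = 2.52 °C.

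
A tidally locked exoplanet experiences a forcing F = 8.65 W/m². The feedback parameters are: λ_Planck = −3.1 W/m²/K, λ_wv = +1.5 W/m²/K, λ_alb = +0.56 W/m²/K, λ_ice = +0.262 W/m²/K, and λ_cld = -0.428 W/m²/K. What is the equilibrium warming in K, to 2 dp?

Net feedback parameter λ = (−3.1) + (+1.5) + (+0.56) + (+0.262) + (-0.428) = -1.206 W/m²/K.
ΔT = −F/λ = −8.65/(-1.206) = 7.17 K.

7.17 K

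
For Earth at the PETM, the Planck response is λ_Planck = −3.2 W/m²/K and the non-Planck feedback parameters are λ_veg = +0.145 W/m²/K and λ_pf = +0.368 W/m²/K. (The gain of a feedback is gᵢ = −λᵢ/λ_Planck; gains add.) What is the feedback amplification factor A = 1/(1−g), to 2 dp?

Convert to gains: g_veg = 0.145/3.2 = 0.04531; g_pf = 0.368/3.2 = 0.115.
Total gain g = 0.16031.
A = 1/(1 − 0.16031) = 1.19.

1.19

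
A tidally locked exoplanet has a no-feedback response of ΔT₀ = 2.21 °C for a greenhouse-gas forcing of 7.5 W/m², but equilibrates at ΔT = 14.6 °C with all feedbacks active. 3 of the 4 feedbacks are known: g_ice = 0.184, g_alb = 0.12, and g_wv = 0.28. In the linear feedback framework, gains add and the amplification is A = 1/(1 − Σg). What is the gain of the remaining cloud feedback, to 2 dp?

0.26

Amplification A = ΔT/ΔT₀ = 14.6/2.21 = 6.606.
Total gain g = 1 − 1/A = 1 − 1/6.606 = 0.8486.
Known gains sum to 0.184 + 0.12 + 0.28 = 0.584.
g_cld = 0.8486 − 0.584 = 0.26.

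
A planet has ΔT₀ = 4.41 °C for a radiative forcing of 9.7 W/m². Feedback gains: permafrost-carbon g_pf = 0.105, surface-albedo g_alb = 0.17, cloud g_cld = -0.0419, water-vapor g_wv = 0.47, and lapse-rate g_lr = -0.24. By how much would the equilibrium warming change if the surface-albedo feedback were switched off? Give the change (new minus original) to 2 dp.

-1.98 °C

Original: g = 0.4631, ΔT = 4.41/(1−0.4631) = 8.2138 °C.
Without surface-albedo: g' = 0.2931, ΔT' = 4.41/(1−0.2931) = 6.2385 °C.
Change = 6.2385 − 8.2138 = -1.98 °C.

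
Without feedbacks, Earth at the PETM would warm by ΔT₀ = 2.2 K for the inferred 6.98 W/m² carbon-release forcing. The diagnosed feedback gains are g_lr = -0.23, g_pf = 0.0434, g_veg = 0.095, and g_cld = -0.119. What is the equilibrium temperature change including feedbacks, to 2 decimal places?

1.82 K

Total gain g = -0.23 + 0.0434 + 0.095 − 0.119 = -0.2106.
Amplification A = 1/(1 + 0.2106) = 0.826.
ΔT = 2.2 × 0.826 = 1.82 K.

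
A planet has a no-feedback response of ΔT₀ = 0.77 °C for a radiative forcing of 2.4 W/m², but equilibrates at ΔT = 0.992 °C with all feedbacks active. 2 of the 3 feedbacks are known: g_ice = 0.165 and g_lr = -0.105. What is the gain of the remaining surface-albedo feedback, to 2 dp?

Amplification A = ΔT/ΔT₀ = 0.992/0.77 = 1.288.
Total gain g = 1 − 1/A = 1 − 1/1.288 = 0.2236.
Known gains sum to 0.165 − 0.105 = 0.06.
g_alb = 0.2236 − 0.06 = 0.16.

0.16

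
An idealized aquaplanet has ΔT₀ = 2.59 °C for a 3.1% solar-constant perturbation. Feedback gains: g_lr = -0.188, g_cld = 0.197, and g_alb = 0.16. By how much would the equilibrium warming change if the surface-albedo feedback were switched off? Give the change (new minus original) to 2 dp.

-0.50 °C

Original: g = 0.169, ΔT = 2.59/(1−0.169) = 3.1167 °C.
Without surface-albedo: g' = 0.009, ΔT' = 2.59/(1−0.009) = 2.6135 °C.
Change = 2.6135 − 3.1167 = -0.50 °C.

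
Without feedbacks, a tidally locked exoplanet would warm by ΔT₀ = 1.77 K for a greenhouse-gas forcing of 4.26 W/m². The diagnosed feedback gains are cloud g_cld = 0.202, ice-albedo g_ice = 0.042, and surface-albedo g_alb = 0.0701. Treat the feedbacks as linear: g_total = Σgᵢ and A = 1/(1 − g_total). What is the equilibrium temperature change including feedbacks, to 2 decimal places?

2.58 K

Total gain g = 0.202 + 0.042 + 0.0701 = 0.3141.
Amplification A = 1/(1 − 0.3141) = 1.458.
ΔT = 1.77 × 1.458 = 2.58 K.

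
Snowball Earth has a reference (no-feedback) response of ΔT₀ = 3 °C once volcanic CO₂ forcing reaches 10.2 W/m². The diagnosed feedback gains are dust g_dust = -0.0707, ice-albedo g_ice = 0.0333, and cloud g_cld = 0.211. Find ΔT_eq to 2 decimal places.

3.63 °C

Total gain g = -0.0707 + 0.0333 + 0.211 = 0.1736.
Amplification A = 1/(1 − 0.1736) = 1.21.
ΔT = 3 × 1.21 = 3.63 °C.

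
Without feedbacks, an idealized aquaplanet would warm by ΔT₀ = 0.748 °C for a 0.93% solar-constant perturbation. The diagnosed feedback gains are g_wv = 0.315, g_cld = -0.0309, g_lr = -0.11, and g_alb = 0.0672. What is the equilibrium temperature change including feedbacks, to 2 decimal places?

Total gain g = 0.315 − 0.0309 − 0.11 + 0.0672 = 0.2413.
Amplification A = 1/(1 − 0.2413) = 1.318.
ΔT = 0.748 × 1.318 = 0.99 °C.

0.99 °C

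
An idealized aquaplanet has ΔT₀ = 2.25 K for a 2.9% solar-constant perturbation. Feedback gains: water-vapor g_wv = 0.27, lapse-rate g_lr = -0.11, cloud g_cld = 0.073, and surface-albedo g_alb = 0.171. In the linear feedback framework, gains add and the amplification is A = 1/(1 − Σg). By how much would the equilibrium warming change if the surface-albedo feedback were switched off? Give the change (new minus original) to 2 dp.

-0.84 K

Original: g = 0.404, ΔT = 2.25/(1−0.404) = 3.7752 K.
Without surface-albedo: g' = 0.233, ΔT' = 2.25/(1−0.233) = 2.9335 K.
Change = 2.9335 − 3.7752 = -0.84 K.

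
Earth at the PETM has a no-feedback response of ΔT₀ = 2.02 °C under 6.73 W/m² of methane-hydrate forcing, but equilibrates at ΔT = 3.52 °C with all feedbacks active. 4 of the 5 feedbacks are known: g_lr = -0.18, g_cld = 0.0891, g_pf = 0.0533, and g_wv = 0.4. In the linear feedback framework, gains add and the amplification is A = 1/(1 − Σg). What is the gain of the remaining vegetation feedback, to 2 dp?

Amplification A = ΔT/ΔT₀ = 3.52/2.02 = 1.743.
Total gain g = 1 − 1/A = 1 − 1/1.743 = 0.4263.
Known gains sum to -0.18 + 0.0891 + 0.0533 + 0.4 = 0.3624.
g_veg = 0.4263 − 0.3624 = 0.06.

0.06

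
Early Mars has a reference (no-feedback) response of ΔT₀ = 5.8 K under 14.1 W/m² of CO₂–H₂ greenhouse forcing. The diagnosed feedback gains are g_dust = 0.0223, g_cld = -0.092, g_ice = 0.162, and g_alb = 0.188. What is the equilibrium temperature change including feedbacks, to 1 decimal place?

8.1 K

Total gain g = 0.0223 − 0.092 + 0.162 + 0.188 = 0.2803.
Amplification A = 1/(1 − 0.2803) = 1.389.
ΔT = 5.8 × 1.389 = 8.1 K.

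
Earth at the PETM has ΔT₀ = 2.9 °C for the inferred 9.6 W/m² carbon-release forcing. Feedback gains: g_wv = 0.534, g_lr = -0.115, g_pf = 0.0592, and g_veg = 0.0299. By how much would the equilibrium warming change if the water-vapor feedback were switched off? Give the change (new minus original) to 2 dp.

-3.07 °C

Original: g = 0.5081, ΔT = 2.9/(1−0.5081) = 5.8955 °C.
Without water-vapor: g' = -0.0259, ΔT' = 2.9/(1+0.0259) = 2.8268 °C.
Change = 2.8268 − 5.8955 = -3.07 °C.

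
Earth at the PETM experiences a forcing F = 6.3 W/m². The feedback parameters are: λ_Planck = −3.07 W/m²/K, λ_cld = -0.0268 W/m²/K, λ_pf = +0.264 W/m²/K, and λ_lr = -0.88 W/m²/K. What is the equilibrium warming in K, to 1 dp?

Net feedback parameter λ = (−3.07) + (-0.0268) + (+0.264) + (-0.88) = -3.7128 W/m²/K.
ΔT = −F/λ = −6.3/(-3.7128) = 1.7 K.

1.7 K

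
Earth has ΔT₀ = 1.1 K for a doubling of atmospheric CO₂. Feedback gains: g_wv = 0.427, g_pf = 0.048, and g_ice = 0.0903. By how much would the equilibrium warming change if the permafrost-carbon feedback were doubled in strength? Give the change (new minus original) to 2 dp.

Original: g = 0.5653, ΔT = 1.1/(1−0.5653) = 2.5305 K.
With doubled permafrost-carbon: g' = 0.6133, ΔT' = 1.1/(1−0.6133) = 2.8446 K.
Change = 2.8446 − 2.5305 = 0.31 K.

0.31 K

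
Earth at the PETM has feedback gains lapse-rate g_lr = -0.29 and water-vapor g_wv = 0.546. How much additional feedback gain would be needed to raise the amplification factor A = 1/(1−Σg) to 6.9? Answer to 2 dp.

0.60

Current total gain = 0.256.
Target gain for A = 6.9: g* = 1 − 1/6.9 = 0.8551.
Additional gain needed = 0.8551 − 0.256 = 0.60.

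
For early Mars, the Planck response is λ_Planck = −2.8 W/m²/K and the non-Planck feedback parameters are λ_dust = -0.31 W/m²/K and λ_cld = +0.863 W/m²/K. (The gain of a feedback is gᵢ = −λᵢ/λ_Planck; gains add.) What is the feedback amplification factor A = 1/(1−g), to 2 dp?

1.25

Convert to gains: g_dust = -0.31/2.8 = -0.1107; g_cld = 0.863/2.8 = 0.3082.
Total gain g = 0.1975.
A = 1/(1 − 0.1975) = 1.25.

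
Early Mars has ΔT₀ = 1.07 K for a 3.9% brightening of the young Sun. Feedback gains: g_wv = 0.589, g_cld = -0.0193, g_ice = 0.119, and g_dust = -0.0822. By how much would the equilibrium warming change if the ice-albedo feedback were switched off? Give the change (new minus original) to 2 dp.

-0.63 K

Original: g = 0.6065, ΔT = 1.07/(1−0.6065) = 2.7192 K.
Without ice-albedo: g' = 0.4875, ΔT' = 1.07/(1−0.4875) = 2.0878 K.
Change = 2.0878 − 2.7192 = -0.63 K.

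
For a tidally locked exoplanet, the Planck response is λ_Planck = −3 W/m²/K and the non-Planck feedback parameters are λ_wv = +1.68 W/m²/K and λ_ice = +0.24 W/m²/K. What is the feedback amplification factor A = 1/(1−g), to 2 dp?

Convert to gains: g_wv = 1.68/3 = 0.56; g_ice = 0.24/3 = 0.08.
Total gain g = 0.64.
A = 1/(1 − 0.64) = 2.78.

2.78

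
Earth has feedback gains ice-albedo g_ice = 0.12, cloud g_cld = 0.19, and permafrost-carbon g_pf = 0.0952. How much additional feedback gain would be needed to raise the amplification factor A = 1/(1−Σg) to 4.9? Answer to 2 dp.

0.39

Current total gain = 0.4052.
Target gain for A = 4.9: g* = 1 − 1/4.9 = 0.7959.
Additional gain needed = 0.7959 − 0.4052 = 0.39.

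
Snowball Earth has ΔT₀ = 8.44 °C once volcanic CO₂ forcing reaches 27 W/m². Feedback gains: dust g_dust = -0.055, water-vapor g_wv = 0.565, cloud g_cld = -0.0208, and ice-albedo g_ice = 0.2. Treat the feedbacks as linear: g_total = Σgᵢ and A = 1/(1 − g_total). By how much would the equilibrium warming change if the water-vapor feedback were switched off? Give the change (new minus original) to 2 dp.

Original: g = 0.6892, ΔT = 8.44/(1−0.6892) = 27.1557 °C.
Without water-vapor: g' = 0.1242, ΔT' = 8.44/(1−0.1242) = 9.6369 °C.
Change = 9.6369 − 27.1557 = -17.52 °C.

-17.52 °C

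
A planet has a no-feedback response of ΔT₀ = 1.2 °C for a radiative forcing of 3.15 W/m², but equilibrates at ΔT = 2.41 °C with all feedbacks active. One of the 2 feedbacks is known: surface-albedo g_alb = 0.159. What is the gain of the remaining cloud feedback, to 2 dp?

0.34

Amplification A = ΔT/ΔT₀ = 2.41/1.2 = 2.008.
Total gain g = 1 − 1/A = 1 − 1/2.008 = 0.502.
The known gain is 0.159.
g_cld = 0.502 − 0.159 = 0.34.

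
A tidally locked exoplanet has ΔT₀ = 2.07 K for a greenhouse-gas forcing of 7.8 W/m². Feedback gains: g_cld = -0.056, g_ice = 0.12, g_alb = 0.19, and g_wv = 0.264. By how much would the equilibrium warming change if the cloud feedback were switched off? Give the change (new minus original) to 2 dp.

0.56 K

Original: g = 0.518, ΔT = 2.07/(1−0.518) = 4.2946 K.
Without cloud: g' = 0.574, ΔT' = 2.07/(1−0.574) = 4.8592 K.
Change = 4.8592 − 4.2946 = 0.56 K.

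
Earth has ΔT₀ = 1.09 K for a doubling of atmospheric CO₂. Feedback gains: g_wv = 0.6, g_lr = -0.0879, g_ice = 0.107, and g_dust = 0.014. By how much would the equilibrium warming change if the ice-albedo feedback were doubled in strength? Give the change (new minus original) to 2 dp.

Original: g = 0.6331, ΔT = 1.09/(1−0.6331) = 2.9708 K.
With doubled ice-albedo: g' = 0.7401, ΔT' = 1.09/(1−0.7401) = 4.1939 K.
Change = 4.1939 − 2.9708 = 1.22 K.

1.22 K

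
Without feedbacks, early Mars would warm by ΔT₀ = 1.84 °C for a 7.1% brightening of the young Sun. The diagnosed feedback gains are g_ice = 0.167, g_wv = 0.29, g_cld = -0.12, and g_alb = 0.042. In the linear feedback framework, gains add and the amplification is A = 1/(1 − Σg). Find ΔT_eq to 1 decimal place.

3.0 °C

Total gain g = 0.167 + 0.29 − 0.12 + 0.042 = 0.379.
Amplification A = 1/(1 − 0.379) = 1.61.
ΔT = 1.84 × 1.61 = 3.0 °C.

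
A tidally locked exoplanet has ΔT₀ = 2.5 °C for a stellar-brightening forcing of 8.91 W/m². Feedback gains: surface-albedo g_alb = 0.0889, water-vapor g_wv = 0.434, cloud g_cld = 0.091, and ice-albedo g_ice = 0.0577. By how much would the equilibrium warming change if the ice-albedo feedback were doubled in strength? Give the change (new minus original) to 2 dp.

1.62 °C

Original: g = 0.6716, ΔT = 2.5/(1−0.6716) = 7.6127 °C.
With doubled ice-albedo: g' = 0.7293, ΔT' = 2.5/(1−0.7293) = 9.2353 °C.
Change = 9.2353 − 7.6127 = 1.62 °C.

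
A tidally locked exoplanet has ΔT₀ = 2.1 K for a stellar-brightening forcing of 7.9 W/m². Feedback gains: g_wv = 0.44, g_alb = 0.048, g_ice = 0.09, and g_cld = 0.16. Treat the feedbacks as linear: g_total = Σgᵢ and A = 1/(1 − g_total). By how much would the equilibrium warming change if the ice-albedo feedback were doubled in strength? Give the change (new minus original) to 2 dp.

Original: g = 0.738, ΔT = 2.1/(1−0.738) = 8.0153 K.
With doubled ice-albedo: g' = 0.828, ΔT' = 2.1/(1−0.828) = 12.2093 K.
Change = 12.2093 − 8.0153 = 4.19 K.

4.19 K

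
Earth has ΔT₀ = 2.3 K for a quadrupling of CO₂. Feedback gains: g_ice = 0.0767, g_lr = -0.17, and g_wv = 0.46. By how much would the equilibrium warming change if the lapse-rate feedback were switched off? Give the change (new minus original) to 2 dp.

1.33 K

Original: g = 0.3667, ΔT = 2.3/(1−0.3667) = 3.6318 K.
Without lapse-rate: g' = 0.5367, ΔT' = 2.3/(1−0.5367) = 4.9644 K.
Change = 4.9644 − 3.6318 = 1.33 K.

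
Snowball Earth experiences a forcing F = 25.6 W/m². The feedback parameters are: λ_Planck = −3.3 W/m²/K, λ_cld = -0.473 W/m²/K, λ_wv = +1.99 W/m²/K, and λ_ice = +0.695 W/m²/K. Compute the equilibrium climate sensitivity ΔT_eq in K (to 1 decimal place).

23.5 K

Net feedback parameter λ = (−3.3) + (-0.473) + (+1.99) + (+0.695) = -1.088 W/m²/K.
ΔT = −F/λ = −25.6/(-1.088) = 23.5 K.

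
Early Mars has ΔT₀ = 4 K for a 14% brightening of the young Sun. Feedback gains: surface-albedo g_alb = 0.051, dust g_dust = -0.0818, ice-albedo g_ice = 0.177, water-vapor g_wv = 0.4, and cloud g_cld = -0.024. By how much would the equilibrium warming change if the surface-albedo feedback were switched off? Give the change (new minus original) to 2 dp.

Original: g = 0.5222, ΔT = 4/(1−0.5222) = 8.3717 K.
Without surface-albedo: g' = 0.4712, ΔT' = 4/(1−0.4712) = 7.5643 K.
Change = 7.5643 − 8.3717 = -0.81 K.

-0.81 K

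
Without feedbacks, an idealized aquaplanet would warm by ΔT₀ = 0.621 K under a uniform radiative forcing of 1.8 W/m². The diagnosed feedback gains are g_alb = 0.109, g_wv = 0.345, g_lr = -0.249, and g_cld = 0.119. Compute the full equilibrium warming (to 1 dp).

Total gain g = 0.109 + 0.345 − 0.249 + 0.119 = 0.324.
Amplification A = 1/(1 − 0.324) = 1.479.
ΔT = 0.621 × 1.479 = 0.9 K.

0.9 K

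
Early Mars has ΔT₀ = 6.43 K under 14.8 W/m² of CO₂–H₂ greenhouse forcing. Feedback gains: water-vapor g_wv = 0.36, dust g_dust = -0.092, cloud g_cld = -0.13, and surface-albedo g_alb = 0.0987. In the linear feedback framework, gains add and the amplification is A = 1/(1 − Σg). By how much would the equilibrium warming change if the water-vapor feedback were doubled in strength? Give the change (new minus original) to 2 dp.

Original: g = 0.2367, ΔT = 6.43/(1−0.2367) = 8.4239 K.
With doubled water-vapor: g' = 0.5967, ΔT' = 6.43/(1−0.5967) = 15.9435 K.
Change = 15.9435 − 8.4239 = 7.52 K.

7.52 K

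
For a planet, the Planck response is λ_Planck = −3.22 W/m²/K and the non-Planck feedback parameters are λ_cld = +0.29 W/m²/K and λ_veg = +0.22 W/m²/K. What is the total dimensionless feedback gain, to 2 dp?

Convert to gains: g_cld = 0.29/3.22 = 0.09006; g_veg = 0.22/3.22 = 0.06832.
Total gain g = 0.15838.

0.16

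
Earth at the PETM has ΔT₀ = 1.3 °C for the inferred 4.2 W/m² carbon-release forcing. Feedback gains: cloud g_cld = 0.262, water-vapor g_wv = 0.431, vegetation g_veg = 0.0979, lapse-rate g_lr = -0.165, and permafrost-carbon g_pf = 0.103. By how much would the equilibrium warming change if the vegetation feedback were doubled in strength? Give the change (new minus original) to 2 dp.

2.71 °C

Original: g = 0.7289, ΔT = 1.3/(1−0.7289) = 4.7953 °C.
With doubled vegetation: g' = 0.8268, ΔT' = 1.3/(1−0.8268) = 7.5058 °C.
Change = 7.5058 − 4.7953 = 2.71 °C.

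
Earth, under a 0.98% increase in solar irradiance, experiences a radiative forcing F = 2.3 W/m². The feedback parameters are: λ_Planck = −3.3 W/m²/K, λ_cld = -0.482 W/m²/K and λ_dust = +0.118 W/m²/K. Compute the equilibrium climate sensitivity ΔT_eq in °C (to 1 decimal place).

Net feedback parameter λ = (−3.3) + (-0.482) + (+0.118) = -3.664 W/m²/K.
ΔT = −F/λ = −2.3/(-3.664) = 0.6 °C.

0.6 °C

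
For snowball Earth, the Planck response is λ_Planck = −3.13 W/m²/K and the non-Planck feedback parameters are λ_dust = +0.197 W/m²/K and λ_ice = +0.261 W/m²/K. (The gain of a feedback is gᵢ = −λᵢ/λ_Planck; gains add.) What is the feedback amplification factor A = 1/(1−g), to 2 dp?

Convert to gains: g_dust = 0.197/3.13 = 0.06294; g_ice = 0.261/3.13 = 0.08339.
Total gain g = 0.14633.
A = 1/(1 − 0.14633) = 1.17.

1.17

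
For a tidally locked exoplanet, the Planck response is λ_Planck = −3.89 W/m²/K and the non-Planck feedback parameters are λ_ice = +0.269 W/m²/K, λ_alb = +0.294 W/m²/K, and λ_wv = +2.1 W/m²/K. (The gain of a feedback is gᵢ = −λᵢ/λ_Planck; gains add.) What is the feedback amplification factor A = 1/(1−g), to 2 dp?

Convert to gains: g_ice = 0.269/3.89 = 0.06915; g_alb = 0.294/3.89 = 0.07558; g_wv = 2.1/3.89 = 0.5398.
Total gain g = 0.68453.
A = 1/(1 − 0.68453) = 3.17.

3.17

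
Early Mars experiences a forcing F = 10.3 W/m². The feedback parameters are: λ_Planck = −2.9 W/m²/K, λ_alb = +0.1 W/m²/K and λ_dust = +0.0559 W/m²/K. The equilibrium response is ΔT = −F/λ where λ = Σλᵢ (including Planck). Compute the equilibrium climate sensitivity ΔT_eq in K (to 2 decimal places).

Net feedback parameter λ = (−2.9) + (+0.1) + (+0.0559) = -2.7441 W/m²/K.
ΔT = −F/λ = −10.3/(-2.7441) = 3.75 K.

3.75 K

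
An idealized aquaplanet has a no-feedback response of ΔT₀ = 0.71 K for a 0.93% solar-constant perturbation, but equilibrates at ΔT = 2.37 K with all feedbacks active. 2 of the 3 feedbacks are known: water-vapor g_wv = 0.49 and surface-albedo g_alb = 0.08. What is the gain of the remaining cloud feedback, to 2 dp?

0.13

Amplification A = ΔT/ΔT₀ = 2.37/0.71 = 3.338.
Total gain g = 1 − 1/A = 1 − 1/3.338 = 0.7004.
Known gains sum to 0.49 + 0.08 = 0.57.
g_cld = 0.7004 − 0.57 = 0.13.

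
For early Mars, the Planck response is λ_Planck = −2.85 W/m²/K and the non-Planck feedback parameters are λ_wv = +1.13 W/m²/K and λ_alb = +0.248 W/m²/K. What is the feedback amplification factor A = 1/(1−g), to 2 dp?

1.94

Convert to gains: g_wv = 1.13/2.85 = 0.3965; g_alb = 0.248/2.85 = 0.08702.
Total gain g = 0.48352.
A = 1/(1 − 0.48352) = 1.94.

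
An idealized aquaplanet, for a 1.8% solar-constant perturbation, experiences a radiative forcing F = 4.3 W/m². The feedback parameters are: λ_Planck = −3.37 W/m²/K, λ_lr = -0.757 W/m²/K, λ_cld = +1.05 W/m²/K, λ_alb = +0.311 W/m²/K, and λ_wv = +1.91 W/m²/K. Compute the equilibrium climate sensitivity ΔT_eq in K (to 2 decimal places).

5.02 K

Net feedback parameter λ = (−3.37) + (-0.757) + (+1.05) + (+0.311) + (+1.91) = -0.856 W/m²/K.
ΔT = −F/λ = −4.3/(-0.856) = 5.02 K.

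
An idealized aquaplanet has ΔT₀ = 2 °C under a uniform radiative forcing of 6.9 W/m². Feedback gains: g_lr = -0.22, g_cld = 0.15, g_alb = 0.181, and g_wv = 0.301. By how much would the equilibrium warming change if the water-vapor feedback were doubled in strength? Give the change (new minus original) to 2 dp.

Original: g = 0.412, ΔT = 2/(1−0.412) = 3.4014 °C.
With doubled water-vapor: g' = 0.713, ΔT' = 2/(1−0.713) = 6.9686 °C.
Change = 6.9686 − 3.4014 = 3.57 °C.

3.57 °C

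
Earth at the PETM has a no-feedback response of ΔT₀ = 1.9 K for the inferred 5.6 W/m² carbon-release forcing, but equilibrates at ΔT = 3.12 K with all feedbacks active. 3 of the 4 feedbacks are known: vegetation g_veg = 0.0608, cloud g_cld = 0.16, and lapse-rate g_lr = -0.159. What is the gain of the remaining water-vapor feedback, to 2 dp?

0.33

Amplification A = ΔT/ΔT₀ = 3.12/1.9 = 1.642.
Total gain g = 1 − 1/A = 1 − 1/1.642 = 0.391.
Known gains sum to 0.0608 + 0.16 − 0.159 = 0.0618.
g_wv = 0.391 − 0.0618 = 0.33.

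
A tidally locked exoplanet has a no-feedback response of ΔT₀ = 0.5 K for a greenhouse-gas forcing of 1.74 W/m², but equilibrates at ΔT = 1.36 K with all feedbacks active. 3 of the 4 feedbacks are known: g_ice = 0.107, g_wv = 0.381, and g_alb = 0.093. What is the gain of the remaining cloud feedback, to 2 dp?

0.05

Amplification A = ΔT/ΔT₀ = 1.36/0.5 = 2.72.
Total gain g = 1 − 1/A = 1 − 1/2.72 = 0.6324.
Known gains sum to 0.107 + 0.381 + 0.093 = 0.581.
g_cld = 0.6324 − 0.581 = 0.05.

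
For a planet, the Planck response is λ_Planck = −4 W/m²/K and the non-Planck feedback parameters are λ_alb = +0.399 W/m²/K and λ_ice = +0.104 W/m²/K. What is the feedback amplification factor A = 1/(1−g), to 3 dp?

1.144

Convert to gains: g_alb = 0.399/4 = 0.09975; g_ice = 0.104/4 = 0.026.
Total gain g = 0.12575.
A = 1/(1 − 0.12575) = 1.144.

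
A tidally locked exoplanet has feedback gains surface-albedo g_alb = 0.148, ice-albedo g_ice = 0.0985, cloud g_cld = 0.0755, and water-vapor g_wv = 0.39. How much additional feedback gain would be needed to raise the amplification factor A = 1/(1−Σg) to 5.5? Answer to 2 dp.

Current total gain = 0.712.
Target gain for A = 5.5: g* = 1 − 1/5.5 = 0.8182.
Additional gain needed = 0.8182 − 0.712 = 0.11.

0.11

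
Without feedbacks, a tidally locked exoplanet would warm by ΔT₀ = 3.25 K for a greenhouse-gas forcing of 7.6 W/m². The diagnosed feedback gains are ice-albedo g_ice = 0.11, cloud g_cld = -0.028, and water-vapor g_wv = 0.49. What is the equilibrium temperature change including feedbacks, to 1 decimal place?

7.6 K

Total gain g = 0.11 − 0.028 + 0.49 = 0.572.
Amplification A = 1/(1 − 0.572) = 2.336.
ΔT = 3.25 × 2.336 = 7.6 K.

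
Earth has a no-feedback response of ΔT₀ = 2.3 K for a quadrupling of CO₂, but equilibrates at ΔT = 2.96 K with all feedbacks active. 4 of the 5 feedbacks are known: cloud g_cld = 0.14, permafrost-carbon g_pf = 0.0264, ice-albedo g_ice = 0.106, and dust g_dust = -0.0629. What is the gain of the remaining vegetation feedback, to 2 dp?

0.01

Amplification A = ΔT/ΔT₀ = 2.96/2.3 = 1.287.
Total gain g = 1 − 1/A = 1 − 1/1.287 = 0.223.
Known gains sum to 0.14 + 0.0264 + 0.106 − 0.0629 = 0.2095.
g_veg = 0.223 − 0.2095 = 0.01.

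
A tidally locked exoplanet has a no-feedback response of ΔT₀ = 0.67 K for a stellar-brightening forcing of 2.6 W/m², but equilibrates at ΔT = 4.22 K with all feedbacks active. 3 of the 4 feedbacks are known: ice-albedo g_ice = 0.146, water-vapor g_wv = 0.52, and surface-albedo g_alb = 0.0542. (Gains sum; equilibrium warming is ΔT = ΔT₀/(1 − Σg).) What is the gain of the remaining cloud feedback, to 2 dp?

0.12

Amplification A = ΔT/ΔT₀ = 4.22/0.67 = 6.299.
Total gain g = 1 − 1/A = 1 − 1/6.299 = 0.8412.
Known gains sum to 0.146 + 0.52 + 0.0542 = 0.7202.
g_cld = 0.8412 − 0.7202 = 0.12.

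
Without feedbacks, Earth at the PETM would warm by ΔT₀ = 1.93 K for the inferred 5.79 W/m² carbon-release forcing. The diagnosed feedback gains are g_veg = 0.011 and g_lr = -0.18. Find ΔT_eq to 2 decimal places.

1.65 K

Total gain g = 0.011 − 0.18 = -0.169.
Amplification A = 1/(1 + 0.169) = 0.8554.
ΔT = 1.93 × 0.8554 = 1.65 K.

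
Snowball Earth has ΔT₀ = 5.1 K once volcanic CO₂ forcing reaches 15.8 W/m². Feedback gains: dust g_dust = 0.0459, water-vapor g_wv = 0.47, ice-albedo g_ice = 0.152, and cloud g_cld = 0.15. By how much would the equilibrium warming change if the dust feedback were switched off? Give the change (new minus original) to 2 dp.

-5.64 K

Original: g = 0.8179, ΔT = 5.1/(1−0.8179) = 28.0066 K.
Without dust: g' = 0.772, ΔT' = 5.1/(1−0.772) = 22.3684 K.
Change = 22.3684 − 28.0066 = -5.64 K.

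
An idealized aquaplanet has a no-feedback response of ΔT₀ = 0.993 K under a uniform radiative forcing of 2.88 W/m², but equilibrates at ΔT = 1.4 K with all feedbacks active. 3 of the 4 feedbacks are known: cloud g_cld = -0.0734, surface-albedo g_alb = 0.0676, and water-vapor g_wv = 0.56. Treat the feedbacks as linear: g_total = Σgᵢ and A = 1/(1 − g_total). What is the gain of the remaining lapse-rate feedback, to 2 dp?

-0.26

Amplification A = ΔT/ΔT₀ = 1.4/0.993 = 1.41.
Total gain g = 1 − 1/A = 1 − 1/1.41 = 0.2908.
Known gains sum to -0.0734 + 0.0676 + 0.56 = 0.5542.
g_lr = 0.2908 − 0.5542 = -0.26.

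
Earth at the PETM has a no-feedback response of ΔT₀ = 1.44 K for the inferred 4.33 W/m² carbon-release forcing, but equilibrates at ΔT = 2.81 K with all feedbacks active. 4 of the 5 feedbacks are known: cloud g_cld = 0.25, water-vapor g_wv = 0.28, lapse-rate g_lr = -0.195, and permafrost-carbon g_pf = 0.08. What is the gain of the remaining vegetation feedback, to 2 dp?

0.07

Amplification A = ΔT/ΔT₀ = 2.81/1.44 = 1.951.
Total gain g = 1 − 1/A = 1 − 1/1.951 = 0.4874.
Known gains sum to 0.25 + 0.28 − 0.195 + 0.08 = 0.415.
g_veg = 0.4874 − 0.415 = 0.07.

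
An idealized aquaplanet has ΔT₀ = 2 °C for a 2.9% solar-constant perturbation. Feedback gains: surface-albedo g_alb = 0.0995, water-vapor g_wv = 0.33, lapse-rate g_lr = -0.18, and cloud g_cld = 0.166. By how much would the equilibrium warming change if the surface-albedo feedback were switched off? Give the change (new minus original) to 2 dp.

Original: g = 0.4155, ΔT = 2/(1−0.4155) = 3.4217 °C.
Without surface-albedo: g' = 0.316, ΔT' = 2/(1−0.316) = 2.9240 °C.
Change = 2.9240 − 3.4217 = -0.50 °C.

-0.50 °C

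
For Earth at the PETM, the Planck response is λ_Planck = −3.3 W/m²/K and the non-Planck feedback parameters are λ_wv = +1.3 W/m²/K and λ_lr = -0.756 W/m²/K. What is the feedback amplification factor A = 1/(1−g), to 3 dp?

1.197

Convert to gains: g_wv = 1.3/3.3 = 0.3939; g_lr = -0.756/3.3 = -0.2291.
Total gain g = 0.1648.
A = 1/(1 − 0.1648) = 1.197.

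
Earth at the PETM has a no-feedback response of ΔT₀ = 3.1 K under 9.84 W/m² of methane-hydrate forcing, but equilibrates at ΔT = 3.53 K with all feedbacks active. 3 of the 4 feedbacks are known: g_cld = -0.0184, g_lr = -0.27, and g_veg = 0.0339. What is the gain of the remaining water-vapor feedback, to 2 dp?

0.38

Amplification A = ΔT/ΔT₀ = 3.53/3.1 = 1.139.
Total gain g = 1 − 1/A = 1 − 1/1.139 = 0.122.
Known gains sum to -0.0184 − 0.27 + 0.0339 = -0.2545.
g_wv = 0.122 + 0.2545 = 0.38.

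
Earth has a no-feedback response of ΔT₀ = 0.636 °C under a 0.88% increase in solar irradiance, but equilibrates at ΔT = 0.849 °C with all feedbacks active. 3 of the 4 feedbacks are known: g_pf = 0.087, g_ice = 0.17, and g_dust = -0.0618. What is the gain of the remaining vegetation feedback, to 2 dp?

0.06

Amplification A = ΔT/ΔT₀ = 0.849/0.636 = 1.335.
Total gain g = 1 − 1/A = 1 − 1/1.335 = 0.2509.
Known gains sum to 0.087 + 0.17 − 0.0618 = 0.1952.
g_veg = 0.2509 − 0.1952 = 0.06.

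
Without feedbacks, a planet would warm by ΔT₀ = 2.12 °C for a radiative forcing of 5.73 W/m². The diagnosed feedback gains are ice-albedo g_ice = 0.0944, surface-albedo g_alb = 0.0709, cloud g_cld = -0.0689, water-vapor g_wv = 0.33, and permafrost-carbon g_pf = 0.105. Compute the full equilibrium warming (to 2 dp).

Total gain g = 0.0944 + 0.0709 − 0.0689 + 0.33 + 0.105 = 0.5314.
Amplification A = 1/(1 − 0.5314) = 2.134.
ΔT = 2.12 × 2.134 = 4.52 °C.

4.52 °C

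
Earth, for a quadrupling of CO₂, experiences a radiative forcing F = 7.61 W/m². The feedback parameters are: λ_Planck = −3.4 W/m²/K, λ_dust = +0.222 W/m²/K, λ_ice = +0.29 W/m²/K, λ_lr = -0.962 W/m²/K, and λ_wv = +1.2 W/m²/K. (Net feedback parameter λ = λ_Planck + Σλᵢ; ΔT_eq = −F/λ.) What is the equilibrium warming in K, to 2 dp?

2.87 K

Net feedback parameter λ = (−3.4) + (+0.222) + (+0.29) + (-0.962) + (+1.2) = -2.65 W/m²/K.
ΔT = −F/λ = −7.61/(-2.65) = 2.87 K.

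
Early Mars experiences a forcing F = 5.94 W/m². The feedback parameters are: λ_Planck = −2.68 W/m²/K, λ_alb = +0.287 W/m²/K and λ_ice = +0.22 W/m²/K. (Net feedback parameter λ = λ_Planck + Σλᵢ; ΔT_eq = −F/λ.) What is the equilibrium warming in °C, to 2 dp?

Net feedback parameter λ = (−2.68) + (+0.287) + (+0.22) = -2.173 W/m²/K.
ΔT = −F/λ = −5.94/(-2.173) = 2.73 °C.

2.73 °C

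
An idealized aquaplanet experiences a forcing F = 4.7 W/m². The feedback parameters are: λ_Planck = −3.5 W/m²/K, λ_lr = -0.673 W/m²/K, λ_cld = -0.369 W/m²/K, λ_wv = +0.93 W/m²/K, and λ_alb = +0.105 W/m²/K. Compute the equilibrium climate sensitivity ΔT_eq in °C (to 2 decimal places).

1.34 °C

Net feedback parameter λ = (−3.5) + (-0.673) + (-0.369) + (+0.93) + (+0.105) = -3.507 W/m²/K.
ΔT = −F/λ = −4.7/(-3.507) = 1.34 °C.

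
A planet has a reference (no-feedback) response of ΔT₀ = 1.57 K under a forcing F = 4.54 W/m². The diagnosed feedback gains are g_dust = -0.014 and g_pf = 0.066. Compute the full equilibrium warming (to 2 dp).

Total gain g = -0.014 + 0.066 = 0.052.
Amplification A = 1/(1 − 0.052) = 1.055.
ΔT = 1.57 × 1.055 = 1.66 K.

1.66 K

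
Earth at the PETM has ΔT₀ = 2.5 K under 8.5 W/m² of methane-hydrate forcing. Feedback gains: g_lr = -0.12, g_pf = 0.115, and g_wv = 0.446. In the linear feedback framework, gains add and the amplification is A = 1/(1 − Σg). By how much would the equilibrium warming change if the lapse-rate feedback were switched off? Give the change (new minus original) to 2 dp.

Original: g = 0.441, ΔT = 2.5/(1−0.441) = 4.4723 K.
Without lapse-rate: g' = 0.561, ΔT' = 2.5/(1−0.561) = 5.6948 K.
Change = 5.6948 − 4.4723 = 1.22 K.

1.22 K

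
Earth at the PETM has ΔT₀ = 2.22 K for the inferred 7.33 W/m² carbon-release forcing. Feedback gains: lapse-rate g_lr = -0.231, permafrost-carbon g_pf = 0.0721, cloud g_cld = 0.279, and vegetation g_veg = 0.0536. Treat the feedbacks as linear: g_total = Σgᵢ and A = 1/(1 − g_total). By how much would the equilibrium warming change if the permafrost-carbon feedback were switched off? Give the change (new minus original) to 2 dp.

-0.22 K

Original: g = 0.1737, ΔT = 2.22/(1−0.1737) = 2.6867 K.
Without permafrost-carbon: g' = 0.1016, ΔT' = 2.22/(1−0.1016) = 2.4711 K.
Change = 2.4711 − 2.6867 = -0.22 K.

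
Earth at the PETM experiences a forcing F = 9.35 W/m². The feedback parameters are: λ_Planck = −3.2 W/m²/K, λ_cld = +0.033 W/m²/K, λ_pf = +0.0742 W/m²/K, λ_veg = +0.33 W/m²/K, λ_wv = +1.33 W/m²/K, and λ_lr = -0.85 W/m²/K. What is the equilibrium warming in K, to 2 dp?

4.10 K

Net feedback parameter λ = (−3.2) + (+0.033) + (+0.0742) + (+0.33) + (+1.33) + (-0.85) = -2.2828 W/m²/K.
ΔT = −F/λ = −9.35/(-2.2828) = 4.10 K.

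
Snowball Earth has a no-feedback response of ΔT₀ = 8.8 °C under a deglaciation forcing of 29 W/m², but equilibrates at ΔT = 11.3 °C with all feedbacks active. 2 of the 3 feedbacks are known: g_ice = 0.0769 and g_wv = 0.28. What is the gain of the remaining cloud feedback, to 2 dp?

-0.14

Amplification A = ΔT/ΔT₀ = 11.3/8.8 = 1.284.
Total gain g = 1 − 1/A = 1 − 1/1.284 = 0.2212.
Known gains sum to 0.0769 + 0.28 = 0.3569.
g_cld = 0.2212 − 0.3569 = -0.14.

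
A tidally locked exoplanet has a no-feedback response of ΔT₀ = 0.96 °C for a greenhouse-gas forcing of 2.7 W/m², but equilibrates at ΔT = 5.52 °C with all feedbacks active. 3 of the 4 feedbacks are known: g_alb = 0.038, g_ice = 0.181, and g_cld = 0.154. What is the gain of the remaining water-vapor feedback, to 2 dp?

0.45

Amplification A = ΔT/ΔT₀ = 5.52/0.96 = 5.75.
Total gain g = 1 − 1/A = 1 − 1/5.75 = 0.8261.
Known gains sum to 0.038 + 0.181 + 0.154 = 0.373.
g_wv = 0.8261 − 0.373 = 0.45.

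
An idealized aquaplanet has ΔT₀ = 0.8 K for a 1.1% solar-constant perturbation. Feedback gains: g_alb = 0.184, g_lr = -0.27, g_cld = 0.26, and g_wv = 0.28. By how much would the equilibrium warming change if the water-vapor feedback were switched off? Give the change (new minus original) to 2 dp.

Original: g = 0.454, ΔT = 0.8/(1−0.454) = 1.4652 K.
Without water-vapor: g' = 0.174, ΔT' = 0.8/(1−0.174) = 0.9685 K.
Change = 0.9685 − 1.4652 = -0.50 K.

-0.50 K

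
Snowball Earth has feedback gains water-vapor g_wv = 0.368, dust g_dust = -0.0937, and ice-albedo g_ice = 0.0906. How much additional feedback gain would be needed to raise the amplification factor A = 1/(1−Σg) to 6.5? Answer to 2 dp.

0.48

Current total gain = 0.3649.
Target gain for A = 6.5: g* = 1 − 1/6.5 = 0.8462.
Additional gain needed = 0.8462 − 0.3649 = 0.48.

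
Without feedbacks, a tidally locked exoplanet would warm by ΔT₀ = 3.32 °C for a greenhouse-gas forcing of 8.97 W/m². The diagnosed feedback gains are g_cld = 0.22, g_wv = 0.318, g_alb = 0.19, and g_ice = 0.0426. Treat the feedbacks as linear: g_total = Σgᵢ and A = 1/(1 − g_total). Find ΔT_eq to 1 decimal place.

14.5 °C

Total gain g = 0.22 + 0.318 + 0.19 + 0.0426 = 0.7706.
Amplification A = 1/(1 − 0.7706) = 4.359.
ΔT = 3.32 × 4.359 = 14.5 °C.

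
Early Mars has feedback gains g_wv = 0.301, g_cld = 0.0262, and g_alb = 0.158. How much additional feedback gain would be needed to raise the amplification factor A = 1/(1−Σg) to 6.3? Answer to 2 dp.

0.36

Current total gain = 0.4852.
Target gain for A = 6.3: g* = 1 − 1/6.3 = 0.8413.
Additional gain needed = 0.8413 − 0.4852 = 0.36.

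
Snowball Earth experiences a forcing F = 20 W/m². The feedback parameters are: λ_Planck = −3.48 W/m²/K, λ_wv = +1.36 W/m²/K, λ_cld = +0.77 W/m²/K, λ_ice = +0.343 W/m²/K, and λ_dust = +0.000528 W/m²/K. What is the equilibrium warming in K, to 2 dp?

Net feedback parameter λ = (−3.48) + (+1.36) + (+0.77) + (+0.343) + (+0.000528) = -1.006472 W/m²/K.
ΔT = −F/λ = −20/(-1.006472) = 19.87 K.

19.87 K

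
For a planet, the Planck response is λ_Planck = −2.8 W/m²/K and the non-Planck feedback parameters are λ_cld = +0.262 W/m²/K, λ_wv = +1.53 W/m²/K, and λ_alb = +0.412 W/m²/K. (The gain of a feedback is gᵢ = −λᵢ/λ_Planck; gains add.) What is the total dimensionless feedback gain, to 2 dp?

Convert to gains: g_cld = 0.262/2.8 = 0.09357; g_wv = 1.53/2.8 = 0.5464; g_alb = 0.412/2.8 = 0.1471.
Total gain g = 0.78707.

0.79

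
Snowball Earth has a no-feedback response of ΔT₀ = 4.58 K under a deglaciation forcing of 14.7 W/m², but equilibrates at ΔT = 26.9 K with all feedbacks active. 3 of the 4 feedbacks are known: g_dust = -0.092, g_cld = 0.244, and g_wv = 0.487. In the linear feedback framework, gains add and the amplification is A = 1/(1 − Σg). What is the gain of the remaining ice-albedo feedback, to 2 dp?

0.19

Amplification A = ΔT/ΔT₀ = 26.9/4.58 = 5.873.
Total gain g = 1 − 1/A = 1 − 1/5.873 = 0.8297.
Known gains sum to -0.092 + 0.244 + 0.487 = 0.639.
g_ice = 0.8297 − 0.639 = 0.19.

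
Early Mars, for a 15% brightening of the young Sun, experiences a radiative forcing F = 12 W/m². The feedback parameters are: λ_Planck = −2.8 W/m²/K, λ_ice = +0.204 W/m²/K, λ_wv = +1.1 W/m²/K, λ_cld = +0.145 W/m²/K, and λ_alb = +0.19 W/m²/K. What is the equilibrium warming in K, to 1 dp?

10.3 K

Net feedback parameter λ = (−2.8) + (+0.204) + (+1.1) + (+0.145) + (+0.19) = -1.161 W/m²/K.
ΔT = −F/λ = −12/(-1.161) = 10.3 K.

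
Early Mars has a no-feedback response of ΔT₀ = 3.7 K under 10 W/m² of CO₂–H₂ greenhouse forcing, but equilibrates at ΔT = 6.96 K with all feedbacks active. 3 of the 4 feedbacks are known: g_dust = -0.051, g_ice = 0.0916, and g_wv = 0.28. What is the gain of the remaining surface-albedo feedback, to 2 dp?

Amplification A = ΔT/ΔT₀ = 6.96/3.7 = 1.881.
Total gain g = 1 − 1/A = 1 − 1/1.881 = 0.4684.
Known gains sum to -0.051 + 0.0916 + 0.28 = 0.3206.
g_alb = 0.4684 − 0.3206 = 0.15.

0.15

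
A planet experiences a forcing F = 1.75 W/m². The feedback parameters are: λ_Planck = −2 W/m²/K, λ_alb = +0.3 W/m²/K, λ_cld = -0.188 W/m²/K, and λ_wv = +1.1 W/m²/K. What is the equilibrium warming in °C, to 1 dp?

2.2 °C

Net feedback parameter λ = (−2) + (+0.3) + (-0.188) + (+1.1) = -0.788 W/m²/K.
ΔT = −F/λ = −1.75/(-0.788) = 2.2 °C.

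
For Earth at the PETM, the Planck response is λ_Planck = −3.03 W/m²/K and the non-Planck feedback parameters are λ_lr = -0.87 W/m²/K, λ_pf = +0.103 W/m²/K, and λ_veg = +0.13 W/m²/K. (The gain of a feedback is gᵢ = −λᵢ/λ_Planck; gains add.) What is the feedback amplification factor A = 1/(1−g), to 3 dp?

0.826

Convert to gains: g_lr = -0.87/3.03 = -0.2871; g_pf = 0.103/3.03 = 0.03399; g_veg = 0.13/3.03 = 0.0429.
Total gain g = -0.21021.
A = 1/(1 + 0.21021) = 0.826.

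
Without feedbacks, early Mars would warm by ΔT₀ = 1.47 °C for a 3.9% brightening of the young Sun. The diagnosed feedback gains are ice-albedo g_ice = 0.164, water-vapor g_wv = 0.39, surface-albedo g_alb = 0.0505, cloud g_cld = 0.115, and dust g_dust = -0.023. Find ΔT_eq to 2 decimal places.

Total gain g = 0.164 + 0.39 + 0.0505 + 0.115 − 0.023 = 0.6965.
Amplification A = 1/(1 − 0.6965) = 3.295.
ΔT = 1.47 × 3.295 = 4.84 °C.

4.84 °C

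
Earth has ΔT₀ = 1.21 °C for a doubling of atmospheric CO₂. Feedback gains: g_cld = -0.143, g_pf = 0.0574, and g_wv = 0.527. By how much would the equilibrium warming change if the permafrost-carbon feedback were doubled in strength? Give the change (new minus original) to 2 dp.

Original: g = 0.4414, ΔT = 1.21/(1−0.4414) = 2.1661 °C.
With doubled permafrost-carbon: g' = 0.4988, ΔT' = 1.21/(1−0.4988) = 2.4142 °C.
Change = 2.4142 − 2.1661 = 0.25 °C.

0.25 °C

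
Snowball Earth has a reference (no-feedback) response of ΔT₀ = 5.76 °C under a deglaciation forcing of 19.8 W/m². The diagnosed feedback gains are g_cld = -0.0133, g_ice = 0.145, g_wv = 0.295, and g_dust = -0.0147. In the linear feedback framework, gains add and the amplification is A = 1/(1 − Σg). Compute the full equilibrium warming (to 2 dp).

9.80 °C

Total gain g = -0.0133 + 0.145 + 0.295 − 0.0147 = 0.412.
Amplification A = 1/(1 − 0.412) = 1.701.
ΔT = 5.76 × 1.701 = 9.80 °C.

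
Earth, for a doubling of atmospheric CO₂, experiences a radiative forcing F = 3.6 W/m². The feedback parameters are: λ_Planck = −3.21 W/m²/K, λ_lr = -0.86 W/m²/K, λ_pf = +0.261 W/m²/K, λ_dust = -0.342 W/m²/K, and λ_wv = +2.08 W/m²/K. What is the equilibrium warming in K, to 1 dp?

1.7 K

Net feedback parameter λ = (−3.21) + (-0.86) + (+0.261) + (-0.342) + (+2.08) = -2.071 W/m²/K.
ΔT = −F/λ = −3.6/(-2.071) = 1.7 K.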